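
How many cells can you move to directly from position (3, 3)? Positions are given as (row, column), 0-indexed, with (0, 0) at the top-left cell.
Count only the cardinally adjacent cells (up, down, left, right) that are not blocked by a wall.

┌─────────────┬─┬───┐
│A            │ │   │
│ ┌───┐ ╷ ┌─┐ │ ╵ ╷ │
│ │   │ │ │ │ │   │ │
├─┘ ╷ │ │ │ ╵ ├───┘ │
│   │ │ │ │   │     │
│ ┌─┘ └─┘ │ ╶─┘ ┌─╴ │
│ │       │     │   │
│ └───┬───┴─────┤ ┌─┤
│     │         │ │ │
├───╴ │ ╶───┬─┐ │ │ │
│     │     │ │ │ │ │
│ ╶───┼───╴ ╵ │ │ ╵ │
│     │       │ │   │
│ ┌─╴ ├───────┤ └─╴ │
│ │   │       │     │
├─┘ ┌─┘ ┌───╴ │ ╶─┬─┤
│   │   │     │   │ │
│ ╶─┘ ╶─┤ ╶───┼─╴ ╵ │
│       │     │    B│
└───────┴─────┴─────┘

Checking passable neighbors of (3, 3):
Neighbors: (3, 2), (3, 4)
Count: 2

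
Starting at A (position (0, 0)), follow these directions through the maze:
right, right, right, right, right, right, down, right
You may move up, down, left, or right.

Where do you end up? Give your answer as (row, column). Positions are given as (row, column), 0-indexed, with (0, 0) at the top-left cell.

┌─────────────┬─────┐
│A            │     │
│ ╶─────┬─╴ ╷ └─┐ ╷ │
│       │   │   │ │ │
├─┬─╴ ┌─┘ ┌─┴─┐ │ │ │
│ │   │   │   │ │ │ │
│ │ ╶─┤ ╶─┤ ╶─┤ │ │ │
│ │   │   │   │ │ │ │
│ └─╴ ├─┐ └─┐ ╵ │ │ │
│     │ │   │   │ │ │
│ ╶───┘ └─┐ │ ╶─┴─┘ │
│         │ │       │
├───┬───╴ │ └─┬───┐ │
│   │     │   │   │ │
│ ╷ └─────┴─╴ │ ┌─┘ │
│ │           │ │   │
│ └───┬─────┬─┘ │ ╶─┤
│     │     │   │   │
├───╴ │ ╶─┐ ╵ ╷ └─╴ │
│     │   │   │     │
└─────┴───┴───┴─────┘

Following directions step by step:
Start: (0, 0)
  right: (0, 0) → (0, 1)
  right: (0, 1) → (0, 2)
  right: (0, 2) → (0, 3)
  right: (0, 3) → (0, 4)
  right: (0, 4) → (0, 5)
  right: (0, 5) → (0, 6)
  down: (0, 6) → (1, 6)
  right: (1, 6) → (1, 7)
Final position: (1, 7)

Path taken:

┌─────────────┬─────┐
│A → → → → → ↓│     │
│ ╶─────┬─╴ ╷ └─┐ ╷ │
│       │   │↳ B│ │ │
├─┬─╴ ┌─┘ ┌─┴─┐ │ │ │
│ │   │   │   │ │ │ │
│ │ ╶─┤ ╶─┤ ╶─┤ │ │ │
│ │   │   │   │ │ │ │
│ └─╴ ├─┐ └─┐ ╵ │ │ │
│     │ │   │   │ │ │
│ ╶───┘ └─┐ │ ╶─┴─┘ │
│         │ │       │
├───┬───╴ │ └─┬───┐ │
│   │     │   │   │ │
│ ╷ └─────┴─╴ │ ┌─┘ │
│ │           │ │   │
│ └───┬─────┬─┘ │ ╶─┤
│     │     │   │   │
├───╴ │ ╶─┐ ╵ ╷ └─╴ │
│     │   │   │     │
└─────┴───┴───┴─────┘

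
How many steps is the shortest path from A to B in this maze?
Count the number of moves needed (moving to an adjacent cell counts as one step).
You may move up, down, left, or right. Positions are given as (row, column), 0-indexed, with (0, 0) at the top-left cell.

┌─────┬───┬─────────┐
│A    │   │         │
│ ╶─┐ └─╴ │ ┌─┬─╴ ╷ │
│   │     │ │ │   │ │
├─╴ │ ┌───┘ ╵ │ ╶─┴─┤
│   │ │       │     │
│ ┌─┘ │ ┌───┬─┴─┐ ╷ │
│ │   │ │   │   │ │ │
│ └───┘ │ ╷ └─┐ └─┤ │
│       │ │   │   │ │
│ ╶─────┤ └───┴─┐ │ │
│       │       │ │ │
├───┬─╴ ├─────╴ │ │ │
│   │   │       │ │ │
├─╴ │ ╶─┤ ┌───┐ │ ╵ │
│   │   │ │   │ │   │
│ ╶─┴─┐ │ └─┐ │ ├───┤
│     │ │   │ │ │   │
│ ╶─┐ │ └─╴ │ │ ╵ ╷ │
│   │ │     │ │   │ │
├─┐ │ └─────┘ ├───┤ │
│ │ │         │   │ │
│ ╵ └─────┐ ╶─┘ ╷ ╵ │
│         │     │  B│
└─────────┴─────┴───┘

Using BFS to find shortest path:
Start: (0, 0), End: (11, 9)
Path found:
(0,0) → (1,0) → (1,1) → (2,1) → (2,0) → (3,0) → (4,0) → (5,0) → (5,1) → (5,2) → (5,3) → (6,3) → (6,2) → (7,2) → (7,3) → (8,3) → (9,3) → (9,4) → (9,5) → (8,5) → (8,4) → (7,4) → (6,4) → (6,5) → (6,6) → (6,7) → (7,7) → (8,7) → (9,7) → (9,8) → (8,8) → (8,9) → (9,9) → (10,9) → (11,9)
Number of steps: 34

Solution:

┌─────┬───┬─────────┐
│A    │   │         │
│ ╶─┐ └─╴ │ ┌─┬─╴ ╷ │
│↳ ↓│     │ │ │   │ │
├─╴ │ ┌───┘ ╵ │ ╶─┴─┤
│↓ ↲│ │       │     │
│ ┌─┘ │ ┌───┬─┴─┐ ╷ │
│↓│   │ │   │   │ │ │
│ └───┘ │ ╷ └─┐ └─┤ │
│↓      │ │   │   │ │
│ ╶─────┤ └───┴─┐ │ │
│↳ → → ↓│       │ │ │
├───┬─╴ ├─────╴ │ │ │
│   │↓ ↲│↱ → → ↓│ │ │
├─╴ │ ╶─┤ ┌───┐ │ ╵ │
│   │↳ ↓│↑│   │↓│   │
│ ╶─┴─┐ │ └─┐ │ ├───┤
│     │↓│↑ ↰│ │↓│↱ ↓│
│ ╶─┐ │ └─╴ │ │ ╵ ╷ │
│   │ │↳ → ↑│ │↳ ↑│↓│
├─┐ │ └─────┘ ├───┤ │
│ │ │         │   │↓│
│ ╵ └─────┐ ╶─┘ ╷ ╵ │
│         │     │  B│
└─────────┴─────┴───┘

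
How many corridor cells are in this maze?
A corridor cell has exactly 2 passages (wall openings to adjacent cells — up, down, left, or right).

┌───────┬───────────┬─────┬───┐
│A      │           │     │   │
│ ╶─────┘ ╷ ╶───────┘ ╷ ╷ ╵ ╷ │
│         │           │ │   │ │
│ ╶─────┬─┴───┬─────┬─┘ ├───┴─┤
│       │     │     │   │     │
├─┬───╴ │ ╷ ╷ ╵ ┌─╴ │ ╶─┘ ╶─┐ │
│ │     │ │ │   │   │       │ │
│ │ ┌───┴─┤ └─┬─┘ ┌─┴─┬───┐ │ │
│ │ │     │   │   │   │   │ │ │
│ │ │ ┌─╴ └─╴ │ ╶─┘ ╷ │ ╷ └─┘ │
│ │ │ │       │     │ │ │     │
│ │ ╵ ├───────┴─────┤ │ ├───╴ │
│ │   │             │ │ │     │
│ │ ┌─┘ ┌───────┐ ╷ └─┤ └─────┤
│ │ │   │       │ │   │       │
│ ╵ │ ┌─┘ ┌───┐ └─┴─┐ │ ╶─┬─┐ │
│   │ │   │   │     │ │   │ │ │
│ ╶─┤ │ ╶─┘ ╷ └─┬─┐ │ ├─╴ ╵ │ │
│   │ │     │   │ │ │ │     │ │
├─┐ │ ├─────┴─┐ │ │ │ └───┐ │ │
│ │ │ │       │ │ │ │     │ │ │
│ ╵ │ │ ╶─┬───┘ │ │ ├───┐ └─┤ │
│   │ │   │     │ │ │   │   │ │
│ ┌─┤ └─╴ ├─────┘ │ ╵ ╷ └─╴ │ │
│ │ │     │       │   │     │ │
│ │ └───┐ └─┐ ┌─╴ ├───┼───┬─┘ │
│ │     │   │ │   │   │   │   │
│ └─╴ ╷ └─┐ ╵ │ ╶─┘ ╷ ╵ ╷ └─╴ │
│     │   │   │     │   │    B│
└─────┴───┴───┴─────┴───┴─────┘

Counting cells with exactly 2 passages:
Total corridor cells: 185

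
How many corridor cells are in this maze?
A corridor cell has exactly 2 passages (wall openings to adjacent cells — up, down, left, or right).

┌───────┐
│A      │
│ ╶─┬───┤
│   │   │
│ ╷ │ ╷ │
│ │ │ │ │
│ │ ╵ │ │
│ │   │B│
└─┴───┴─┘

Counting cells with exactly 2 passages:
Total corridor cells: 12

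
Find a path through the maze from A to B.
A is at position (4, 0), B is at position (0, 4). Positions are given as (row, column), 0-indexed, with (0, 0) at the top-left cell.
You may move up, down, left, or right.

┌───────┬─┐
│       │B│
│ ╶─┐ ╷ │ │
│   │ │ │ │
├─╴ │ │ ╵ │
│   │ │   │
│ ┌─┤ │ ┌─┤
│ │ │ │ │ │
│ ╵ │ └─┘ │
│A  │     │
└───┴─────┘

Finding the shortest path from (4, 0) to (0, 4):
Path length: 14 steps
Directions: up → up → right → up → left → up → right → right → right → down → down → right → up → up

Solution:

┌───────┬─┐
│↱ → → ↓│B│
│ ╶─┐ ╷ │ │
│↑ ↰│ │↓│↑│
├─╴ │ │ ╵ │
│↱ ↑│ │↳ ↑│
│ ┌─┤ │ ┌─┤
│↑│ │ │ │ │
│ ╵ │ └─┘ │
│A  │     │
└───┴─────┘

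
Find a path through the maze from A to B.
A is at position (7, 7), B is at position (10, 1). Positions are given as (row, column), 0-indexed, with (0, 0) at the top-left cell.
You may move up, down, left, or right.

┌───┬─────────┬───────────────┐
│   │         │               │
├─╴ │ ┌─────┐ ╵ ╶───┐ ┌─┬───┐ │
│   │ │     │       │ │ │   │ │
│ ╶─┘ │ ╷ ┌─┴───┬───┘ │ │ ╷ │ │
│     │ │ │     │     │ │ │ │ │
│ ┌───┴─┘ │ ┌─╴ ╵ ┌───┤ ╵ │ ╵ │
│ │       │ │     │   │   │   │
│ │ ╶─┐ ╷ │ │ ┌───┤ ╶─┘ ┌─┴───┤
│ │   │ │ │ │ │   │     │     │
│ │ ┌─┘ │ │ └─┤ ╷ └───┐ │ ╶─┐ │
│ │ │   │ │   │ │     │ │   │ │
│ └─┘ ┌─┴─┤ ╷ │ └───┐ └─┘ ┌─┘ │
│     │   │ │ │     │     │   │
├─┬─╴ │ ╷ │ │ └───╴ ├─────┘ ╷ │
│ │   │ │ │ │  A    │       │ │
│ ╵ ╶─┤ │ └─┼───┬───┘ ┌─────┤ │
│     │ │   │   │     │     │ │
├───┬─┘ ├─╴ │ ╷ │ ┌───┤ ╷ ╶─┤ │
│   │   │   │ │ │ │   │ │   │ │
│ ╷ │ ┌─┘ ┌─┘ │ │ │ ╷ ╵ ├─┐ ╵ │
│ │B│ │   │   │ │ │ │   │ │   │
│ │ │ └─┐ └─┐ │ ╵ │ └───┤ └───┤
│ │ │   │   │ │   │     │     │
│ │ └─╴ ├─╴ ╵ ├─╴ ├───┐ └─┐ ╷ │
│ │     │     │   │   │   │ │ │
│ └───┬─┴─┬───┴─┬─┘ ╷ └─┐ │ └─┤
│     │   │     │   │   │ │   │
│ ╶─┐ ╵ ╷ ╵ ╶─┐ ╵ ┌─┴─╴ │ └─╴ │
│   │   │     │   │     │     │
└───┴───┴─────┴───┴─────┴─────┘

Finding the shortest path from (7, 7) to (10, 1):
Path length: 63 steps
Directions: right → right → up → left → left → up → up → right → down → right → right → down → right → right → up → up → right → right → down → down → left → down → left → left → left → down → left → left → down → down → down → left → up → up → up → left → down → down → down → down → left → up → left → up → up → right → up → left → up → up → left → down → down → down → left → down → down → right → down → left → left → up → up

Solution:

┌───┬─────────┬───────────────┐
│   │         │               │
├─╴ │ ┌─────┐ ╵ ╶───┐ ┌─┬───┐ │
│   │ │     │       │ │ │   │ │
│ ╶─┘ │ ╷ ┌─┴───┬───┘ │ │ ╷ │ │
│     │ │ │     │     │ │ │ │ │
│ ┌───┴─┘ │ ┌─╴ ╵ ┌───┤ ╵ │ ╵ │
│ │       │ │     │   │   │   │
│ │ ╶─┐ ╷ │ │ ┌───┤ ╶─┘ ┌─┴───┤
│ │   │ │ │ │ │↱ ↓│     │↱ → ↓│
│ │ ┌─┘ │ │ └─┤ ╷ └───┐ │ ╶─┐ │
│ │ │   │ │   │↑│↳ → ↓│ │↑  │↓│
│ └─┘ ┌─┴─┤ ╷ │ └───┐ └─┘ ┌─┘ │
│     │↓ ↰│ │ │↑ ← ↰│↳ → ↑│↓ ↲│
├─┬─╴ │ ╷ │ │ └───╴ ├─────┘ ╷ │
│ │   │↓│↑│ │  A → ↑│↓ ← ← ↲│ │
│ ╵ ╶─┤ │ └─┼───┬───┘ ┌─────┤ │
│     │↓│↑ ↰│↓ ↰│↓ ← ↲│     │ │
├───┬─┘ ├─╴ │ ╷ │ ┌───┤ ╷ ╶─┤ │
│   │↓ ↲│↱ ↑│↓│↑│↓│   │ │   │ │
│ ╷ │ ┌─┘ ┌─┘ │ │ │ ╷ ╵ ├─┐ ╵ │
│ │B│↓│  ↑│  ↓│↑│↓│ │   │ │   │
│ │ │ └─┐ └─┐ │ ╵ │ └───┤ └───┤
│ │↑│↳ ↓│↑ ↰│↓│↑ ↲│     │     │
│ │ └─╴ ├─╴ ╵ ├─╴ ├───┐ └─┐ ╷ │
│ │↑ ← ↲│  ↑ ↲│   │   │   │ │ │
│ └───┬─┴─┬───┴─┬─┘ ╷ └─┐ │ └─┤
│     │   │     │   │   │ │   │
│ ╶─┐ ╵ ╷ ╵ ╶─┐ ╵ ┌─┴─╴ │ └─╴ │
│   │   │     │   │     │     │
└───┴───┴─────┴───┴─────┴─────┘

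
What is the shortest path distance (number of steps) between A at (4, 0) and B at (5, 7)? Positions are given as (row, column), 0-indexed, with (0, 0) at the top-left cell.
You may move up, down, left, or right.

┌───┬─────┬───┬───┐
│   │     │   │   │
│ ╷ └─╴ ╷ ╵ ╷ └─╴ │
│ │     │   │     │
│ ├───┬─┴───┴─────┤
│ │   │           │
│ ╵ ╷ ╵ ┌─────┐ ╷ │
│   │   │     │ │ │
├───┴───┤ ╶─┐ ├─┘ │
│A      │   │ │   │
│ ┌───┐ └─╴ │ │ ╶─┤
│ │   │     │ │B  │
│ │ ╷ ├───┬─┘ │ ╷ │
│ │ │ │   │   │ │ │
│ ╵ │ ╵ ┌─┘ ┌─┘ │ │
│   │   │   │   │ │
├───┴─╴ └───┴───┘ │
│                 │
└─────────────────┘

Finding path from (4, 0) to (5, 7):
Path: (4,0) → (5,0) → (6,0) → (7,0) → (7,1) → (6,1) → (5,1) → (5,2) → (6,2) → (7,2) → (7,3) → (8,3) → (8,4) → (8,5) → (8,6) → (8,7) → (8,8) → (7,8) → (6,8) → (5,8) → (5,7)
Distance: 20 steps

Solution:

┌───┬─────┬───┬───┐
│   │     │   │   │
│ ╷ └─╴ ╷ ╵ ╷ └─╴ │
│ │     │   │     │
│ ├───┬─┴───┴─────┤
│ │   │           │
│ ╵ ╷ ╵ ┌─────┐ ╷ │
│   │   │     │ │ │
├───┴───┤ ╶─┐ ├─┘ │
│A      │   │ │   │
│ ┌───┐ └─╴ │ │ ╶─┤
│↓│↱ ↓│     │ │B ↰│
│ │ ╷ ├───┬─┘ │ ╷ │
│↓│↑│↓│   │   │ │↑│
│ ╵ │ ╵ ┌─┘ ┌─┘ │ │
│↳ ↑│↳ ↓│   │   │↑│
├───┴─╴ └───┴───┘ │
│      ↳ → → → → ↑│
└─────────────────┘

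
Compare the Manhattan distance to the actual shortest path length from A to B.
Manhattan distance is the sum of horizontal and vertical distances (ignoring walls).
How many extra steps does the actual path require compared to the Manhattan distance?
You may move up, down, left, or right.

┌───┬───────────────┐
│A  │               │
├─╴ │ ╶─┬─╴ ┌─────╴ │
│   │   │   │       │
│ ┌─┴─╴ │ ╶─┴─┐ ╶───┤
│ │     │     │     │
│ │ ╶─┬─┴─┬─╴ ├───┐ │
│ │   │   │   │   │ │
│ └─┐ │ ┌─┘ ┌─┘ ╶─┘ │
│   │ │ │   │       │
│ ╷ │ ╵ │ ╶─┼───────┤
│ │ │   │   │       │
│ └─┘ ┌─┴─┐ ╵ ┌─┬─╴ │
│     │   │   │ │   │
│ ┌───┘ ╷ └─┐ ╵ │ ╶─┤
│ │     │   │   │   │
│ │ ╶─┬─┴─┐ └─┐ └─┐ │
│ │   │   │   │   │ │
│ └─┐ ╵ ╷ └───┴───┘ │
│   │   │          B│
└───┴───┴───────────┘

Manhattan distance: |9 - 0| + |9 - 0| = 18
Actual path length: 46
Extra steps: 46 - 18 = 28

Solution:

┌───┬───────────────┐
│A ↓│↱ → → ↓        │
├─╴ │ ╶─┬─╴ ┌─────╴ │
│↓ ↲│↑ ↰│↓ ↲│       │
│ ┌─┴─╴ │ ╶─┴─┐ ╶───┤
│↓│↱ → ↑│↳ → ↓│     │
│ │ ╶─┬─┴─┬─╴ ├───┐ │
│↓│↑ ↰│   │↓ ↲│   │ │
│ └─┐ │ ┌─┘ ┌─┘ ╶─┘ │
│↓  │↑│ │↓ ↲│       │
│ ╷ │ ╵ │ ╶─┼───────┤
│↓│ │↑  │↳ ↓│↱ → → ↓│
│ └─┘ ┌─┴─┐ ╵ ┌─┬─╴ │
│↳ → ↑│   │↳ ↑│ │↓ ↲│
│ ┌───┘ ╷ └─┐ ╵ │ ╶─┤
│ │     │   │   │↳ ↓│
│ │ ╶─┬─┴─┐ └─┐ └─┐ │
│ │   │   │   │   │↓│
│ └─┐ ╵ ╷ └───┴───┘ │
│   │   │          B│
└───┴───┴───────────┘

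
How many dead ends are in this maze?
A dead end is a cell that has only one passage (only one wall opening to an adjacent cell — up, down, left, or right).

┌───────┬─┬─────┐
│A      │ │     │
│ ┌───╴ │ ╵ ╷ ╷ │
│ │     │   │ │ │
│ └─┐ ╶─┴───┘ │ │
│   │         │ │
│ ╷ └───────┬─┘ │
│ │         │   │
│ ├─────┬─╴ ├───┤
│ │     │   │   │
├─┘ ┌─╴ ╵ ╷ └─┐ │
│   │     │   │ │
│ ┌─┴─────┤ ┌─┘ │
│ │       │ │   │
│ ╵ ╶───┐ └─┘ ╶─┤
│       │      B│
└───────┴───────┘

Checking each cell for number of passages:

Dead ends found at positions:
  (0, 4)
  (1, 1)
  (3, 6)
  (4, 0)
  (4, 6)
  (5, 2)
  (5, 6)
  (6, 5)
  (7, 3)
  (7, 7)
Total dead ends: 10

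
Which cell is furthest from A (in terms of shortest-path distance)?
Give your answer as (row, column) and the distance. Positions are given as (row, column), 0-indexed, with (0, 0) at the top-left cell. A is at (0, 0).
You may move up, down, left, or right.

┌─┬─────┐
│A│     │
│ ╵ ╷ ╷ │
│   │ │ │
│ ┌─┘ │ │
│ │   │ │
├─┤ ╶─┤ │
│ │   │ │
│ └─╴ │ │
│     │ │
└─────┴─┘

Computing BFS distances from A to all cells:
Furthest cell: (3, 0)
Distance: 13 steps

Path from A to the furthest cell:

┌─┬─────┐
│A│↱ ↓  │
│ ╵ ╷ ╷ │
│↳ ↑│↓│ │
│ ┌─┘ │ │
│ │↓ ↲│ │
├─┤ ╶─┤ │
│B│↳ ↓│ │
│ └─╴ │ │
│↑ ← ↲│ │
└─────┴─┘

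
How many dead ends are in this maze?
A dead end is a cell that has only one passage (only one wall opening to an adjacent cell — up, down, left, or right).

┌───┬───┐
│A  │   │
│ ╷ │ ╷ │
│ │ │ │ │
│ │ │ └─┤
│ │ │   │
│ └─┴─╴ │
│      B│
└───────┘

Checking each cell for number of passages:

Dead ends found at positions:
  (1, 3)
  (2, 1)
Total dead ends: 2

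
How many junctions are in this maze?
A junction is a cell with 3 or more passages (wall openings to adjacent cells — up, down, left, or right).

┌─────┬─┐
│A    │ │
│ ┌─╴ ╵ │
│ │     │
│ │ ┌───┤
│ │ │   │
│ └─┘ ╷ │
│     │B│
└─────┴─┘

Checking each cell for number of passages:

Junctions found (3+ passages):
  (1, 2): 3 passages
Total junctions: 1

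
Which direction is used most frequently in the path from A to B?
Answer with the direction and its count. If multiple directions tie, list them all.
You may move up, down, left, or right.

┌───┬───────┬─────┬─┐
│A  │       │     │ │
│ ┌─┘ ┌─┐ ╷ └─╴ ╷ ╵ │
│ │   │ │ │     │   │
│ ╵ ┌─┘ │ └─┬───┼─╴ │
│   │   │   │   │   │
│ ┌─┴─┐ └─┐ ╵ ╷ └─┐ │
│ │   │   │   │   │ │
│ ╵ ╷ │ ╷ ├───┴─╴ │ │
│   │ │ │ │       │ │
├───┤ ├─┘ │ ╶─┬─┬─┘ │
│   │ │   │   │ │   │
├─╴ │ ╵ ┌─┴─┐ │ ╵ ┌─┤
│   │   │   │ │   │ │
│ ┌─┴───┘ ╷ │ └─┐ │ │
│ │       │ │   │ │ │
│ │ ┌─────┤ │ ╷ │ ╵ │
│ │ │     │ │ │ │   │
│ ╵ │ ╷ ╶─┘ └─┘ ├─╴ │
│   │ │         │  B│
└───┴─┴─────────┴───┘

Directions: down, down, right, up, right, up, right, right, right, down, right, right, up, right, down, right, down, down, down, down, left, down, down, down, right, down
Counts: {'down': 12, 'right': 10, 'up': 3, 'left': 1}
Most common: down (12 times)

Solution:

┌───┬───────┬─────┬─┐
│A  │↱ → → ↓│  ↱ ↓│ │
│ ┌─┘ ┌─┐ ╷ └─╴ ╷ ╵ │
│↓│↱ ↑│ │ │↳ → ↑│↳ ↓│
│ ╵ ┌─┘ │ └─┬───┼─╴ │
│↳ ↑│   │   │   │  ↓│
│ ┌─┴─┐ └─┐ ╵ ╷ └─┐ │
│ │   │   │   │   │↓│
│ ╵ ╷ │ ╷ ├───┴─╴ │ │
│   │ │ │ │       │↓│
├───┤ ├─┘ │ ╶─┬─┬─┘ │
│   │ │   │   │ │↓ ↲│
├─╴ │ ╵ ┌─┴─┐ │ ╵ ┌─┤
│   │   │   │ │  ↓│ │
│ ┌─┴───┘ ╷ │ └─┐ │ │
│ │       │ │   │↓│ │
│ │ ┌─────┤ │ ╷ │ ╵ │
│ │ │     │ │ │ │↳ ↓│
│ ╵ │ ╷ ╶─┘ └─┘ ├─╴ │
│   │ │         │  B│
└───┴─┴─────────┴───┘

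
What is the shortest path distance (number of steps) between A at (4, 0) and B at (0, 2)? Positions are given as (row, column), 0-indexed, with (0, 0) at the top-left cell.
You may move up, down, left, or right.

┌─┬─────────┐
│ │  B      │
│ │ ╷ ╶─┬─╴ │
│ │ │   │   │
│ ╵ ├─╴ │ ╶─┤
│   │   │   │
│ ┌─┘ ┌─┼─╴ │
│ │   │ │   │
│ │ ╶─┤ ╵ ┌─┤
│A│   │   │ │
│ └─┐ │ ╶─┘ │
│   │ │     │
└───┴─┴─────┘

Finding path from (4, 0) to (0, 2):
Path: (4,0) → (3,0) → (2,0) → (2,1) → (1,1) → (0,1) → (0,2)
Distance: 6 steps

Solution:

┌─┬─────────┐
│ │↱ B      │
│ │ ╷ ╶─┬─╴ │
│ │↑│   │   │
│ ╵ ├─╴ │ ╶─┤
│↱ ↑│   │   │
│ ┌─┘ ┌─┼─╴ │
│↑│   │ │   │
│ │ ╶─┤ ╵ ┌─┤
│A│   │   │ │
│ └─┐ │ ╶─┘ │
│   │ │     │
└───┴─┴─────┘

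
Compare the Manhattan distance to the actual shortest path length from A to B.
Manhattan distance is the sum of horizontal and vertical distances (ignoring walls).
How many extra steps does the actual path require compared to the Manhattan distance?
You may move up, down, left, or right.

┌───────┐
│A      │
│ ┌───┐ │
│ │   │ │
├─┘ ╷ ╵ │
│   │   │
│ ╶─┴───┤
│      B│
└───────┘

Manhattan distance: |3 - 0| + |3 - 0| = 6
Actual path length: 14
Extra steps: 14 - 6 = 8

Solution:

┌───────┐
│A → → ↓│
│ ┌───┐ │
│ │↓ ↰│↓│
├─┘ ╷ ╵ │
│↓ ↲│↑ ↲│
│ ╶─┴───┤
│↳ → → B│
└───────┘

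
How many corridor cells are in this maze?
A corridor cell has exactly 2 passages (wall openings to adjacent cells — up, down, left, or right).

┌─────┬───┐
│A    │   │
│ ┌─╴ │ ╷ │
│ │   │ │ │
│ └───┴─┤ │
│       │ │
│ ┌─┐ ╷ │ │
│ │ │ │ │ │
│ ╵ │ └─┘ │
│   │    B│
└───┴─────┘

Counting cells with exactly 2 passages:
Total corridor cells: 19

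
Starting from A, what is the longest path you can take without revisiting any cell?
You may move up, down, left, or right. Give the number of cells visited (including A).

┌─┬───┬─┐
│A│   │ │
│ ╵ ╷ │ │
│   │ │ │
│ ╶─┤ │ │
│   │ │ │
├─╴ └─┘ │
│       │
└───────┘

Finding longest simple path using DFS:
Start: (0, 0)
Longest path visits 10 cells
Path: A → down → down → right → down → right → right → up → up → up

Solution:

┌─┬───┬─┐
│A│   │B│
│ ╵ ╷ │ │
│↓  │ │↑│
│ ╶─┤ │ │
│↳ ↓│ │↑│
├─╴ └─┘ │
│  ↳ → ↑│
└───────┘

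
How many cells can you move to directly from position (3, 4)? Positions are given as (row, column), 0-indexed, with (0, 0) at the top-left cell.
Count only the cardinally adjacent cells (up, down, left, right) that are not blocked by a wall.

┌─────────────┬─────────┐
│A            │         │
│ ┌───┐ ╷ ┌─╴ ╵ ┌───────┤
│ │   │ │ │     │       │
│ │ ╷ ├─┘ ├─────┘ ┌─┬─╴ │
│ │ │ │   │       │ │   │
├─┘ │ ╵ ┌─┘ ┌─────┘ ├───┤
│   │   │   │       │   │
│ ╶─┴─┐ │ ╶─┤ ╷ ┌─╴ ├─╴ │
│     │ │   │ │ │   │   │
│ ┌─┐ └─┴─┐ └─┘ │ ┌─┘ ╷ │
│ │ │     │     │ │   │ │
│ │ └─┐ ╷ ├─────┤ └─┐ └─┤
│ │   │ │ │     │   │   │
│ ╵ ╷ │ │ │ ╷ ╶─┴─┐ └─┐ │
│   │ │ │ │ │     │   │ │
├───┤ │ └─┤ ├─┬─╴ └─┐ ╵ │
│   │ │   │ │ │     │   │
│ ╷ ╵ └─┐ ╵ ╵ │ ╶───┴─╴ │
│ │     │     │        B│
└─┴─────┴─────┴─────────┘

Checking passable neighbors of (3, 4):
Neighbors: (4, 4), (3, 5)
Count: 2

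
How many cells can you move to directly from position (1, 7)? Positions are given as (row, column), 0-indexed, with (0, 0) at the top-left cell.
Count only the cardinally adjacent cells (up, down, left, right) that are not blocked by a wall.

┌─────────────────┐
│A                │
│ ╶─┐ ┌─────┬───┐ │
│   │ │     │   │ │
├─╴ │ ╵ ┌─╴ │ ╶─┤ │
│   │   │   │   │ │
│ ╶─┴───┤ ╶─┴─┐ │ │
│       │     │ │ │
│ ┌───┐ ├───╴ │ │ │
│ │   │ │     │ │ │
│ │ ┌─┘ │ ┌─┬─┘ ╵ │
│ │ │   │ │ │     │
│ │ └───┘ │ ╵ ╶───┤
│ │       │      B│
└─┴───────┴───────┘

Checking passable neighbors of (1, 7):
Neighbors: (1, 6)
Count: 1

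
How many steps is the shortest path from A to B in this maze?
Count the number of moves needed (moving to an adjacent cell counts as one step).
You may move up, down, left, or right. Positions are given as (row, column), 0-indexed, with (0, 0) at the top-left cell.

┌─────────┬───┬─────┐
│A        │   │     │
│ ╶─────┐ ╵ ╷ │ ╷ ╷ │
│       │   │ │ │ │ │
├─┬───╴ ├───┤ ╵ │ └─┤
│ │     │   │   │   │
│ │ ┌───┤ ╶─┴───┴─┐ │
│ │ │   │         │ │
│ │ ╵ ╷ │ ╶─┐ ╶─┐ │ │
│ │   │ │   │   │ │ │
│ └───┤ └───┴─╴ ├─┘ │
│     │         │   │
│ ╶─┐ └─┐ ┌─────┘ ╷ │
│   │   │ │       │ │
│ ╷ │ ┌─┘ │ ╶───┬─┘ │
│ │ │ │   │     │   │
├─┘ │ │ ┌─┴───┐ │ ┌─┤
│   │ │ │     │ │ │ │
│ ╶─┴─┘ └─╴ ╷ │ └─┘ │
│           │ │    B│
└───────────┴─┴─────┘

Using BFS to find shortest path:
Start: (0, 0), End: (9, 9)
Path found:
(0,0) → (0,1) → (0,2) → (0,3) → (0,4) → (1,4) → (1,5) → (0,5) → (0,6) → (1,6) → (2,6) → (2,7) → (1,7) → (0,7) → (0,8) → (1,8) → (2,8) → (2,9) → (3,9) → (4,9) → (5,9) → (5,8) → (6,8) → (6,7) → (6,6) → (6,5) → (7,5) → (7,6) → (7,7) → (8,7) → (9,7) → (9,8) → (9,9)
Number of steps: 32

Solution:

┌─────────┬───┬─────┐
│A → → → ↓│↱ ↓│↱ ↓  │
│ ╶─────┐ ╵ ╷ │ ╷ ╷ │
│       │↳ ↑│↓│↑│↓│ │
├─┬───╴ ├───┤ ╵ │ └─┤
│ │     │   │↳ ↑│↳ ↓│
│ │ ┌───┤ ╶─┴───┴─┐ │
│ │ │   │         │↓│
│ │ ╵ ╷ │ ╶─┐ ╶─┐ │ │
│ │   │ │   │   │ │↓│
│ └───┤ └───┴─╴ ├─┘ │
│     │         │↓ ↲│
│ ╶─┐ └─┐ ┌─────┘ ╷ │
│   │   │ │↓ ← ← ↲│ │
│ ╷ │ ┌─┘ │ ╶───┬─┘ │
│ │ │ │   │↳ → ↓│   │
├─┘ │ │ ┌─┴───┐ │ ┌─┤
│   │ │ │     │↓│ │ │
│ ╶─┴─┘ └─╴ ╷ │ └─┘ │
│           │ │↳ → B│
└───────────┴─┴─────┘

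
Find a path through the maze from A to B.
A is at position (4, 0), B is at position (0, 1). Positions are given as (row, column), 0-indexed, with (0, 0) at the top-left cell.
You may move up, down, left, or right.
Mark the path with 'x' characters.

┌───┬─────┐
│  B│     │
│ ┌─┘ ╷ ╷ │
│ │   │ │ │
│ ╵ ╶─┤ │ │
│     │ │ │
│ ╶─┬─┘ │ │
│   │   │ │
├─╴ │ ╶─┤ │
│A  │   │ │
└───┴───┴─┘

Finding the shortest path from (4, 0) to (0, 1):
Path length: 7 steps
Directions: right → up → left → up → up → up → right

Solution:

┌───┬─────┐
│x B│     │
│ ┌─┘ ╷ ╷ │
│x│   │ │ │
│ ╵ ╶─┤ │ │
│x    │ │ │
│ ╶─┬─┘ │ │
│x x│   │ │
├─╴ │ ╶─┤ │
│A x│   │ │
└───┴───┴─┘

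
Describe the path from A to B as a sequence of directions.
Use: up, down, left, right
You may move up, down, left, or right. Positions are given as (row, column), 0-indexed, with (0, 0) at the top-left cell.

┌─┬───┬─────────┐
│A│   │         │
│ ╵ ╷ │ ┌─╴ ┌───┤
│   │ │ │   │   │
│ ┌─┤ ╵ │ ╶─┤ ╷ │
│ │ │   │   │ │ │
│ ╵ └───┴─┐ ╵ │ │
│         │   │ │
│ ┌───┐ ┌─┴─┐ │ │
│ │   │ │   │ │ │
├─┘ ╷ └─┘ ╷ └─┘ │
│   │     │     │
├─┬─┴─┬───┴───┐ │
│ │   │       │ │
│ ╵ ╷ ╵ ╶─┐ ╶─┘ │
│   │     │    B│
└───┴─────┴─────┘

Finding the path and converting it to directions:
Path through cells: (0,0) → (1,0) → (1,1) → (0,1) → (0,2) → (1,2) → (2,2) → (2,3) → (1,3) → (0,3) → (0,4) → (0,5) → (1,5) → (1,4) → (2,4) → (2,5) → (3,5) → (3,6) → (2,6) → (1,6) → (1,7) → (2,7) → (3,7) → (4,7) → (5,7) → (6,7) → (7,7)
Directions: down, right, up, right, down, down, right, up, up, right, right, down, left, down, right, down, right, up, up, right, down, down, down, down, down, down

Solution:

┌─┬───┬─────────┐
│A│↱ ↓│↱ → ↓    │
│ ╵ ╷ │ ┌─╴ ┌───┤
│↳ ↑│↓│↑│↓ ↲│↱ ↓│
│ ┌─┤ ╵ │ ╶─┤ ╷ │
│ │ │↳ ↑│↳ ↓│↑│↓│
│ ╵ └───┴─┐ ╵ │ │
│         │↳ ↑│↓│
│ ┌───┐ ┌─┴─┐ │ │
│ │   │ │   │ │↓│
├─┘ ╷ └─┘ ╷ └─┘ │
│   │     │    ↓│
├─┬─┴─┬───┴───┐ │
│ │   │       │↓│
│ ╵ ╷ ╵ ╶─┐ ╶─┘ │
│   │     │    B│
└───┴─────┴─────┘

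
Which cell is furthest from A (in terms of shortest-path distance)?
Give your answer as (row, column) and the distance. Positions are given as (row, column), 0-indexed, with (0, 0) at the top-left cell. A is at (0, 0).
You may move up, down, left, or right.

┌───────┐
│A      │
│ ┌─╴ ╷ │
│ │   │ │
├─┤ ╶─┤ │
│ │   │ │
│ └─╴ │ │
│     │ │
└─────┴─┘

Computing BFS distances from A to all cells:
Furthest cell: (2, 0)
Distance: 10 steps

Path from A to the furthest cell:

┌───────┐
│A → ↓  │
│ ┌─╴ ╷ │
│ │↓ ↲│ │
├─┤ ╶─┤ │
│B│↳ ↓│ │
│ └─╴ │ │
│↑ ← ↲│ │
└─────┴─┘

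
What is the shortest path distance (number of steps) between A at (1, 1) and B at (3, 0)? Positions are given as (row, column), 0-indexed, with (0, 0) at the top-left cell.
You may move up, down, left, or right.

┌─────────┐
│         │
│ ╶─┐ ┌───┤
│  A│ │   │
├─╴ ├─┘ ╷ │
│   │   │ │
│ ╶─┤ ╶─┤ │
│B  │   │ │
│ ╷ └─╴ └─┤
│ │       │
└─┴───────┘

Finding path from (1, 1) to (3, 0):
Path: (1,1) → (2,1) → (2,0) → (3,0)
Distance: 3 steps

Solution:

┌─────────┐
│         │
│ ╶─┐ ┌───┤
│  A│ │   │
├─╴ ├─┘ ╷ │
│↓ ↲│   │ │
│ ╶─┤ ╶─┤ │
│B  │   │ │
│ ╷ └─╴ └─┤
│ │       │
└─┴───────┘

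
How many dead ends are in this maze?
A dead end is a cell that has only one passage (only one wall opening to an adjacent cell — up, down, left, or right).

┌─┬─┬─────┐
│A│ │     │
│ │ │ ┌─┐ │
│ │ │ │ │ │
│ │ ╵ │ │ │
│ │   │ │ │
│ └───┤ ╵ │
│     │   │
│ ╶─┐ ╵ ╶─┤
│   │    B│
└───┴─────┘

Checking each cell for number of passages:

Dead ends found at positions:
  (0, 0)
  (0, 1)
  (1, 3)
  (4, 1)
  (4, 4)
Total dead ends: 5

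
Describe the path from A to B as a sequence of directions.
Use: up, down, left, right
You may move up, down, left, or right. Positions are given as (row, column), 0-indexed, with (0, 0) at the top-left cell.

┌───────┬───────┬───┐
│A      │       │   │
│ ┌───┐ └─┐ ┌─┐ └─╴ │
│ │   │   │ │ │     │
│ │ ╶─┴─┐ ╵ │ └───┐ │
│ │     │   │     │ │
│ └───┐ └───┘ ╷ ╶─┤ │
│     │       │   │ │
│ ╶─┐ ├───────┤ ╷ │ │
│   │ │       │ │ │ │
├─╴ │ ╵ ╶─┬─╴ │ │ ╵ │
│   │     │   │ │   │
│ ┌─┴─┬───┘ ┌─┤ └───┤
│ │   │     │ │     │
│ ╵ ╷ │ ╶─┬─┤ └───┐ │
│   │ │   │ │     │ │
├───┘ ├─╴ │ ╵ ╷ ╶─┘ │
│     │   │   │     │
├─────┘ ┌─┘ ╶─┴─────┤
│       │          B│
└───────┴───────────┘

Finding the path and converting it to directions:
Path through cells: (0,0) → (0,1) → (0,2) → (0,3) → (1,3) → (1,4) → (2,4) → (2,5) → (1,5) → (0,5) → (0,6) → (0,7) → (1,7) → (1,8) → (1,9) → (2,9) → (3,9) → (4,9) → (5,9) → (5,8) → (4,8) → (3,8) → (3,7) → (4,7) → (5,7) → (6,7) → (6,8) → (6,9) → (7,9) → (8,9) → (8,8) → (8,7) → (7,7) → (7,6) → (8,6) → (8,5) → (9,5) → (9,6) → (9,7) → (9,8) → (9,9)
Directions: right, right, right, down, right, down, right, up, up, right, right, down, right, right, down, down, down, down, left, up, up, left, down, down, down, right, right, down, down, left, left, up, left, down, left, down, right, right, right, right

Solution:

┌───────┬───────┬───┐
│A → → ↓│  ↱ → ↓│   │
│ ┌───┐ └─┐ ┌─┐ └─╴ │
│ │   │↳ ↓│↑│ │↳ → ↓│
│ │ ╶─┴─┐ ╵ │ └───┐ │
│ │     │↳ ↑│     │↓│
│ └───┐ └───┘ ╷ ╶─┤ │
│     │       │↓ ↰│↓│
│ ╶─┐ ├───────┤ ╷ │ │
│   │ │       │↓│↑│↓│
├─╴ │ ╵ ╶─┬─╴ │ │ ╵ │
│   │     │   │↓│↑ ↲│
│ ┌─┴─┬───┘ ┌─┤ └───┤
│ │   │     │ │↳ → ↓│
│ ╵ ╷ │ ╶─┬─┤ └───┐ │
│   │ │   │ │↓ ↰  │↓│
├───┘ ├─╴ │ ╵ ╷ ╶─┘ │
│     │   │↓ ↲│↑ ← ↲│
├─────┘ ┌─┘ ╶─┴─────┤
│       │  ↳ → → → B│
└───────┴───────────┘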